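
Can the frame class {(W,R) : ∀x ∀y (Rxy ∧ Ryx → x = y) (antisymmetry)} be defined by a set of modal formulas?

If a class were modally definable it would be closed under surjective bounded morphisms (Goldblatt–Thomason).
The 8-cycle (worlds w0,w1,w2,w3,w4,w5,w6,w7 with w0→w1→w2→w3→w4→w5→w6→w7→w0) is antisymmetric. Sending even-indexed worlds to s and odd-indexed worlds to t is a surjective bounded morphism onto the two-world frame with s↔t, which is not antisymmetric.
Hence antisymmetry is not modally definable.

No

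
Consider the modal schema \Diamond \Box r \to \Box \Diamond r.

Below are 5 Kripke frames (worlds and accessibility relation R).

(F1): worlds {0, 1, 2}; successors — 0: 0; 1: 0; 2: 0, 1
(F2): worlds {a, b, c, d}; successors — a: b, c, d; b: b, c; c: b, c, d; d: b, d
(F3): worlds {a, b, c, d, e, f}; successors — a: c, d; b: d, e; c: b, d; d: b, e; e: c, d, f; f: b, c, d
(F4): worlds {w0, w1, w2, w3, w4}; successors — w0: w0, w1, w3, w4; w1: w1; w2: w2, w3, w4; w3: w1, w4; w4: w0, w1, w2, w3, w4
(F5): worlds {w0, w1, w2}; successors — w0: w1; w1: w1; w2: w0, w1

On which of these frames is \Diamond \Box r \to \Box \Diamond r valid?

The schema corresponds to convergence: \forall x \forall y \forall z (Rxy \wedge Rxz \to \exists w (Ryw \wedge Rzw)).
(F1): ✓.
(F2): ✓.
(F3): fails — Rbe and Rbd but e and d have no common successor.
(F4): fails — Rw4w1 and Rw4w2 but w1 and w2 have no common successor.
(F5): ✓.

(F1), (F2), (F5)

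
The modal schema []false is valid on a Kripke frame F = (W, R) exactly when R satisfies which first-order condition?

This is the Ver axiom.
It corresponds to emptiness of R: forall x forall y ~Rxy.

Emptiness of R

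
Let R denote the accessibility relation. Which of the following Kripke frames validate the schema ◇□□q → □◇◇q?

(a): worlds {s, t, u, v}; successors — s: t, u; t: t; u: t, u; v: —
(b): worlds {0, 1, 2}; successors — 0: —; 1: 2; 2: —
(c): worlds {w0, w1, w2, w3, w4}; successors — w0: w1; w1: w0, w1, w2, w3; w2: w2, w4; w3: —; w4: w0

(a)

The schema corresponds to a generalized confluence (Geach) condition: ∀x ∀y ∀z ((xRy ∧ xRz) → ∃w (yR²w ∧ zR²w)).
(a): ✓.
(b): fails — 1R2, 1R2 but no w with 2R²w and 2R²w.
(c): fails — w1Rw0, w1Rw3 but no w with w0R²w and w3R²w.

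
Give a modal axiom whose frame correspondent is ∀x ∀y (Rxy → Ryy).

□(□ψ → ψ)

This is shift-reflexivity; the standard corresponding axiom is T□: □(□ψ → ψ).
Suppose □(□ψ→ψ) is valid. Take Rxy and set V(ψ)={w : Ryw}. Then at y, □ψ holds; since □(□ψ→ψ) at x, □ψ→ψ at y, so ψ at y, i.e. Ryy.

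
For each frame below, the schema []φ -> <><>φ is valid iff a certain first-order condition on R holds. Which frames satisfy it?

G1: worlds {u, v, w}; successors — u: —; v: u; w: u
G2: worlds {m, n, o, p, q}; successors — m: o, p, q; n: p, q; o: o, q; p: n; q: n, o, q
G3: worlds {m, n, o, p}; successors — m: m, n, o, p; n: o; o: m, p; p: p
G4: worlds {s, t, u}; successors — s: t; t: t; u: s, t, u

This is the axiom for a generalized confluence (Geach) condition; its first-order frame correspondent is forall x exists w (xRw & x R^2 w).
G1: fails — at u but no t with uRt and uR²t.
G2: fails — at p but no w with pRw and pR²w.
G3: fails — at n but no w with nRw and nR²w.
G4: condition met.

G4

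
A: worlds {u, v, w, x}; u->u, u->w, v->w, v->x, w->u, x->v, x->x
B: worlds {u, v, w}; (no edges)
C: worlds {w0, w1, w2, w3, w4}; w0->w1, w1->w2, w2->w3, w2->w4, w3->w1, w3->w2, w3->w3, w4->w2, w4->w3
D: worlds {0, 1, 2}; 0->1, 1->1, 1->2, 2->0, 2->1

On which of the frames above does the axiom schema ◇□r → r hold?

Frame correspondent (Sahlqvist): ∀x ∀y (Rxy → Ryx) — i.e. symmetry.
A: fails — Rvw but not Rwv.
B: holds.
C: fails — Rw1w2 but not Rw2w1.
D: fails — R01 but not R10.
Valid on: B.

B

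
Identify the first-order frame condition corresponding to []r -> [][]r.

Transitivity

This schema is the 4 axiom.
Its frame correspondent is transitivity — forall x forall y forall z (Rxy & Ryz -> Rxz).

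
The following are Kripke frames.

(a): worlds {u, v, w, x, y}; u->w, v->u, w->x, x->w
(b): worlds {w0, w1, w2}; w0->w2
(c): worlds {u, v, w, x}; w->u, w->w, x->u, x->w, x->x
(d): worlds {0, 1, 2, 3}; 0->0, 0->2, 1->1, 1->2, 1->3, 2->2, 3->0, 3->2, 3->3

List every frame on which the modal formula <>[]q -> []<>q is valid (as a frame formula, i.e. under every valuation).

This is the axiom for convergence; its first-order frame correspondent is forall x forall y forall z (Rxy & Rxz -> exists w (Ryw & Rzw)).
(a): ✓.
(b): fails — Rw0w2 and Rw0w2 but w2 and w2 have no common successor.
(c): fails — Rww and Rwu but w and u have no common successor.
(d): ✓.
Valid on: (a), (d).

(a), (d)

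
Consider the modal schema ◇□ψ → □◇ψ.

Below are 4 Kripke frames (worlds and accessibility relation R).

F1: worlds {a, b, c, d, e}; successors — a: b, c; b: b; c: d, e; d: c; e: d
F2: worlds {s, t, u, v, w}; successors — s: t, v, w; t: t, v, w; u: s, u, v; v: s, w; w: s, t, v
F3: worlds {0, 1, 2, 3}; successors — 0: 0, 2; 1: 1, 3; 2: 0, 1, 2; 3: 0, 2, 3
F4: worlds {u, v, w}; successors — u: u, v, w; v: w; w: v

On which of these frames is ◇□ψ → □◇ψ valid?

F2

The schema corresponds to convergence: ∀x ∀y ∀z (Rxy ∧ Rxz → ∃w (Ryw ∧ Rzw)).
F1: fails — Rab and Rac but b and c have no common successor.
F2: ✓.
F3: fails — R20 and R21 but 0 and 1 have no common successor.
F4: fails — Ruv and Ruw but v and w have no common successor.
Valid on: F2.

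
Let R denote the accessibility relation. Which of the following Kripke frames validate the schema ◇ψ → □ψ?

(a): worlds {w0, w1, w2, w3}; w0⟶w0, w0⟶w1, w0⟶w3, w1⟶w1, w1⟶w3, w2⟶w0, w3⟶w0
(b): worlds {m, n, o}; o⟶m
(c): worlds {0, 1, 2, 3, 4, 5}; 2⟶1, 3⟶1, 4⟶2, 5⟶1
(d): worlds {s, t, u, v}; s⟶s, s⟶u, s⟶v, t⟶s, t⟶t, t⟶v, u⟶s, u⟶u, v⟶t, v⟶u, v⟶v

This is the axiom for partial functionality; its first-order frame correspondent is ∀x ∀y ∀z (Rxy ∧ Rxz → y = z).
(a): fails — w0 sees both w0 and w1.
(b): holds.
(c): holds.
(d): fails — s sees both s and u.
Valid on: (b), (c).

(b), (c)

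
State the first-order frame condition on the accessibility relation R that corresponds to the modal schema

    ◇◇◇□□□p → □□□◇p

∀x ∀y ∀z ((xR³y ∧ xR³z) → ∃w (yR³w ∧ zRw))

This is a Sahlqvist (Geach-type) schema ◇^3□^3p → □^3◇^1p.
First-order correspondent: ∀x ∀y ∀z ((xR³y ∧ xR³z) → ∃w (yR³w ∧ zRw)).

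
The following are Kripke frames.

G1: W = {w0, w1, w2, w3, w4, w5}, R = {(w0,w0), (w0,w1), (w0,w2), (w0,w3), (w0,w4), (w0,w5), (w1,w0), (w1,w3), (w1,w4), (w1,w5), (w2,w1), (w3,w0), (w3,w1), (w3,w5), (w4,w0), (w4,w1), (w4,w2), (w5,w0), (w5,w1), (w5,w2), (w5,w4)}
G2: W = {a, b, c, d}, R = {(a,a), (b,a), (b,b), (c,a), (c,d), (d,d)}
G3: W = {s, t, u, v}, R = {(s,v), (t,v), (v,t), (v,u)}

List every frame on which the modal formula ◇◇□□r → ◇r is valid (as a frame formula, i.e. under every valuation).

G1, G2

This is the axiom for a generalized confluence (Geach) condition; its first-order frame correspondent is ∀x ∀y (xR²y → ∃w (yR²w ∧ xRw)).
G1: ✓.
G2: ✓.
G3: fails — sR²t but no w with tR²w and sRw.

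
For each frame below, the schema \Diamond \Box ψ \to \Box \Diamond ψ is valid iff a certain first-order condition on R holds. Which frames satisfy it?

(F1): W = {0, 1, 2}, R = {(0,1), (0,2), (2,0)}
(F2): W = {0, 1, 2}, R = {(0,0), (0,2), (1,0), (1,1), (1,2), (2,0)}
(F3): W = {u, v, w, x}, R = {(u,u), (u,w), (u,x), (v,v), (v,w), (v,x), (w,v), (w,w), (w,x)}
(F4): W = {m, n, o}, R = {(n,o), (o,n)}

The schema corresponds to convergence: \forall x \forall y \forall z (Rxy \wedge Rxz \to \exists w (Ryw \wedge Rzw)).
(F1): fails — R01 and R01 but 1 and 1 have no common successor.
(F2): condition met.
(F3): fails — Ruw and Rux but w and x have no common successor.
(F4): condition met.
Valid on: (F2), (F4).

(F2), (F4)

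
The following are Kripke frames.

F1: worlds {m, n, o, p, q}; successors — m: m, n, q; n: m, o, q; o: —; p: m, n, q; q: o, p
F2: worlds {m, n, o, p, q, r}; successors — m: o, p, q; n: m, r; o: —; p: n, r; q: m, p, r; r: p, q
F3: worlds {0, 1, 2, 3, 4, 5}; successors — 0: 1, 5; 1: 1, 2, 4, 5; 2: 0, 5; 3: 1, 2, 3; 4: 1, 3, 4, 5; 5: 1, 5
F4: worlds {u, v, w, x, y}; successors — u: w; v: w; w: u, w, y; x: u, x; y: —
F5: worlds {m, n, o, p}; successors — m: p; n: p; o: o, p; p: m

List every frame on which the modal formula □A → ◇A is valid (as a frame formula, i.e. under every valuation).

F3, F5

Frame correspondent (Sahlqvist): ∀x ∃y Rxy — i.e. seriality.
F1: fails — world o has no successor.
F2: fails — world o has no successor.
F3: holds.
F4: fails — world y has no successor.
F5: holds.
Valid on: F3, F5.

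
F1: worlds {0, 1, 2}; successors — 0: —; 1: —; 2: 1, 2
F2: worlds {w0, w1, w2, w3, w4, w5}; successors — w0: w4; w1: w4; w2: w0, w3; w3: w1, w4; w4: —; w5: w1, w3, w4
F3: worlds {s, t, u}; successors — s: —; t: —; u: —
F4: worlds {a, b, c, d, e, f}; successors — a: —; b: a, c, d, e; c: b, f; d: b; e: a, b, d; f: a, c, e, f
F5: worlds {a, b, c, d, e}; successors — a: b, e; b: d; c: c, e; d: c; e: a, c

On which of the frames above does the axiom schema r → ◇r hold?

none

The schema corresponds to reflexivity: ∀x Rxx.
F1: fails — world 0 does not see itself.
F2: fails — world w0 does not see itself.
F3: fails — world s does not see itself.
F4: fails — world a does not see itself.
F5: fails — world a does not see itself.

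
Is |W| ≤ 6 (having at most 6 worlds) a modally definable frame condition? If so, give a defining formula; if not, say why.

Modal frame validity is preserved under disjoint unions.
Any modal formula valid on each of 7 disjoint one-world frames is valid on their disjoint union (validity is preserved under disjoint unions). Each one-world frame has |W|=1≤6, but the union has |W|=7.
So no modal formula (or set of formulas) defines exactly the |W|≤6 frames.

No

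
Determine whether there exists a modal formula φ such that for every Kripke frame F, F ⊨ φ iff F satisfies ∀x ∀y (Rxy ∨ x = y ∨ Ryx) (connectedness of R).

Any modally definable frame class is closed under disjoint unions.
Take 4 disjoint single-world reflexive frames: each is trivially connected, but their disjoint union has 4 worlds with no edge between distinct components, so it is not connected.
Hence connectedness of R is not modally definable.

No — not modally definable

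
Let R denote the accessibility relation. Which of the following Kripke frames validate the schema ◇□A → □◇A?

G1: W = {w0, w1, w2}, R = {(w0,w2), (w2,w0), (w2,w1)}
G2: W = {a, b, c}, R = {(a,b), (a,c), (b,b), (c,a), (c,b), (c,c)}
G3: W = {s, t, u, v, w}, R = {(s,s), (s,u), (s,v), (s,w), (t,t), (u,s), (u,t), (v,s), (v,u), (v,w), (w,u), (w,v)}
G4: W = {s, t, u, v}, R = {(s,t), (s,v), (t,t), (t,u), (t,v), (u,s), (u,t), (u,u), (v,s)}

G2

This is the axiom for convergence; its first-order frame correspondent is ∀x ∀y ∀z (Rxy ∧ Rxz → ∃w (Ryw ∧ Rzw)).
G1: fails — Rw2w0 and Rw2w1 but w0 and w1 have no common successor.
G2: ✓.
G3: fails — Rsw and Rsu but w and u have no common successor.
G4: fails — Rsv and Rst but v and t have no common successor.
Valid on: G2.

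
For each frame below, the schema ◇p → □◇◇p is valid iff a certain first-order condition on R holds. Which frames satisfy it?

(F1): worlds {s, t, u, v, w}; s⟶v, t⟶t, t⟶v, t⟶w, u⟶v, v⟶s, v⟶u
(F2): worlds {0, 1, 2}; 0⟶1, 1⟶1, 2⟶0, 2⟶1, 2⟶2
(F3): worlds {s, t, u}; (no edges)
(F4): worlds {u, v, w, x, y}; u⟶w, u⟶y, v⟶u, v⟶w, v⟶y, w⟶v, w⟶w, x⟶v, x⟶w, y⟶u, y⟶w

Frame correspondent (Sahlqvist): ∀x ∀y ∀z ((xRy ∧ xRz) → ∃w (y = w ∧ zR²w)) — i.e. a generalized confluence (Geach) condition.
(F1): fails — tRt, tRv but no w* with t=w* and vR²w*.
(F2): fails — 2R0, 2R0 but no w with 0=w and 0R²w.
(F3): condition met.
(F4): fails — vRu, vRy but no t with u=t and yR²t.
Valid on: (F3).

(F3)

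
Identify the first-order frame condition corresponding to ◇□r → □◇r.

Suppose ◇□r→□◇r is valid. Take Rxy, Rxz and set V(r)={w : Ryw}. Then □r at y so ◇□r at x, so □◇r at x, so ◇r at z, giving w with Rzw and Ryw.
Conversely, any frame satisfying ∀x ∀y ∀z (Rxy ∧ Rxz → ∃w (Ryw ∧ Rzw)) validates the schema.
Frame condition: ∀x ∀y ∀z (Rxy ∧ Rxz → ∃w (Ryw ∧ Rzw)).

convergence: ∀x ∀y ∀z (Rxy ∧ Rxz → ∃w (Ryw ∧ Rzw))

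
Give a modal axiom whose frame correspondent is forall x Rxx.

The condition is reflexivity. The T schema □s → s defines it.
Suppose □s→s is valid. At any x set V(s)={w : Rxw}. Then □s holds at x, so s holds at x, i.e. Rxx.

□s → s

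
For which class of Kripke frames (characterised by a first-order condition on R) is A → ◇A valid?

Reflexivity

Replacing A by ¬A and contraposing gives the equivalent schema □A → A.
Suppose □A→A is valid. At any x set V(A)={w : Rxw}. Then □A holds at x, so A holds at x, i.e. Rxx.
The converse is a direct semantic check.
Frame condition: ∀x Rxx.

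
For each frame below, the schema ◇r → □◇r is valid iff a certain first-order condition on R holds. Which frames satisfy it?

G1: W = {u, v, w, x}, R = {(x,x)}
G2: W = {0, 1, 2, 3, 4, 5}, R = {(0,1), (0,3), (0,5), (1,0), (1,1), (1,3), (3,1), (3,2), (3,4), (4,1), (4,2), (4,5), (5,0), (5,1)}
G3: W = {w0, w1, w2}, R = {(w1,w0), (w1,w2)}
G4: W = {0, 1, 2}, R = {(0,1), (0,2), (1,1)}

Frame correspondent (Sahlqvist): ∀x ∀y ∀z (Rxy ∧ Rxz → Ryz) — i.e. the Euclidean property.
G1: satisfies the condition.
G2: fails — R01 and R05 but not R15.
G3: fails — Rw1w2 and Rw1w2 but not Rw2w2.
G4: fails — R01 and R02 but not R12.
Valid on: G1.

G1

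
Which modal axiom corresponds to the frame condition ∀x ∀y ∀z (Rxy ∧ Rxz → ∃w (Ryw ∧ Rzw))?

The condition is convergence. The .2 schema ◇□p → □◇p defines it.

◇□p → □◇p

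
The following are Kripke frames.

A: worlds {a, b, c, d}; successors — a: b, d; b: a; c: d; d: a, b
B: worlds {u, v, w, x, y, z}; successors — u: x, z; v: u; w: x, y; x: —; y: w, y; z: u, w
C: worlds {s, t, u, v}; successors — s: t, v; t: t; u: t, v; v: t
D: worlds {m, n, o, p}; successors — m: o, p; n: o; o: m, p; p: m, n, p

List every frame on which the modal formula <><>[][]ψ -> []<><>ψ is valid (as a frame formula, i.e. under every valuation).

A, C, D

Frame correspondent (Sahlqvist): forall x forall y forall z ((x R^2 y & xRz) -> exists w (y R^2 w & z R^2 w)) — i.e. a generalized confluence (Geach) condition.
A: ✓.
B: fails — uR²u, uRx but no t with uR²t and xR²t.
C: ✓.
D: ✓.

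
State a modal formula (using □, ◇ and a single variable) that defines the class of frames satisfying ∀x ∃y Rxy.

This is seriality; the standard corresponding axiom is D: □ψ → ◇ψ.
Suppose □ψ→◇ψ is valid. At any x set V(ψ)=W. Then □ψ at x, so ◇ψ at x, so x has a successor.

□ψ → ◇ψ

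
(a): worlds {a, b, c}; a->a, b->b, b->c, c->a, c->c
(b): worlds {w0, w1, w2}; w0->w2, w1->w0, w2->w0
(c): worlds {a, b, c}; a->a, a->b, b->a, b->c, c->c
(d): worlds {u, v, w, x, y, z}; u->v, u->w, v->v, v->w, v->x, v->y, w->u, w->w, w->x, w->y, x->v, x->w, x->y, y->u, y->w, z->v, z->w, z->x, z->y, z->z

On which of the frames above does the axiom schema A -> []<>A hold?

none

The schema corresponds to symmetry: forall x forall y (Rxy -> Ryx).
(a): fails — Rbc but not Rcb.
(b): fails — Rw1w0 but not Rw0w1.
(c): fails — Rbc but not Rcb.
(d): fails — Ruv but not Rvu.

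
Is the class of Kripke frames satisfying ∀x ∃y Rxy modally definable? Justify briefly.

Yes, by □p → ◇p

This is a Sahlqvist condition; the D axiom □p → ◇p defines it.
Suppose □p→◇p is valid. At any x set V(p)=W. Then □p at x, so ◇p at x, so x has a successor.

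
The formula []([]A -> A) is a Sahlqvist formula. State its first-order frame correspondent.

This schema is the T□ axiom.
It corresponds to shift-reflexivity: forall x forall y (Rxy -> Ryy).

shift-reflexivity: forall x forall y (Rxy -> Ryy)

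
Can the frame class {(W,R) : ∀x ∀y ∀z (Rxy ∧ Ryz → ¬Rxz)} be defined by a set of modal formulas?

No — not modally definable

Modal frame validity is preserved under surjective bounded morphisms.
The 3-cycle (worlds 0,1,2 with 0→1→2→0) is intransitive. Mapping every world to a single reflexive point • is a surjective bounded morphism; the reflexive point is not intransitive (R••∧R•• but R••).
So the class is not modally definable.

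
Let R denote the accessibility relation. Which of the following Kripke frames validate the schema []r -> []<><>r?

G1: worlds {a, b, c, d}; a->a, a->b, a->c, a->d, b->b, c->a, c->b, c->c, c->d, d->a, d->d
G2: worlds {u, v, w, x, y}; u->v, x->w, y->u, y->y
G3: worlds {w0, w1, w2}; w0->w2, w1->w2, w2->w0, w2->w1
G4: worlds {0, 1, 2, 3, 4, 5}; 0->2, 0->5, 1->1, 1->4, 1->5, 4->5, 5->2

G1, G3

Frame correspondent (Sahlqvist): forall x forall z (xRz -> exists w (xRw & z R^2 w)) — i.e. a generalized confluence (Geach) condition.
G1: condition met.
G2: fails — uRv but no t with uRt and vR²t.
G3: condition met.
G4: fails — 0R2 but no w with 0Rw and 2R²w.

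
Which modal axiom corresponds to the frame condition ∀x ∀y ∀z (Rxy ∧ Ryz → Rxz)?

□q → □□q

The condition is transitivity. The 4 schema □q → □□q defines it.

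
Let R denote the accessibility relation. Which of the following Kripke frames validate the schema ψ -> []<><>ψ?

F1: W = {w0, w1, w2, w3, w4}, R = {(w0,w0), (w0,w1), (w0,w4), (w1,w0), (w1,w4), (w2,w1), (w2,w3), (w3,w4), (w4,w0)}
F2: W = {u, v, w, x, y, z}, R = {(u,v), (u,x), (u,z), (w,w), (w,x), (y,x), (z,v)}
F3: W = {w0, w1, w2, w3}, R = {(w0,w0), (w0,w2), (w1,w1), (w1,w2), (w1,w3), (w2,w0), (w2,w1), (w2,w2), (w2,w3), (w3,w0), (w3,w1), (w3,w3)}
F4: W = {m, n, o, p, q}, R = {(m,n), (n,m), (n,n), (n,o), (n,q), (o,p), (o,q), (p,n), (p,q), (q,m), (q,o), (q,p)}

F3

Frame correspondent (Sahlqvist): forall x forall z (xRz -> exists w (x = w & z R^2 w)) — i.e. a generalized confluence (Geach) condition.
F1: fails — w2Rw1 but no w with w2=w and w1R²w.
F2: fails — uRv but no t with u=t and vR²t.
F3: condition met.
F4: fails — oRq but no w with o=w and qR²w.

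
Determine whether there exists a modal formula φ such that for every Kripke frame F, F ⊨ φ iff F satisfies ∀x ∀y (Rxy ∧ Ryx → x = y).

No

Any modally definable frame class is closed under surjective bounded morphisms.
The 4-cycle (worlds a,b,c,d with a→b→c→d→a) is antisymmetric. Sending even-indexed worlds to s and odd-indexed worlds to t is a surjective bounded morphism onto the two-world frame with s↔t, which is not antisymmetric.
So the class is not modally definable.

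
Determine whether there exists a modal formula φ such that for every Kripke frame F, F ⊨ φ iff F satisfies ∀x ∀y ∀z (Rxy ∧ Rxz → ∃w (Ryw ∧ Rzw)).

Yes, by ◇□q → □◇q

Yes: it is convergence, defined by the .2 schema ◇□q → □◇q.
Suppose ◇□q→□◇q is valid. Take Rxy, Rxz and set V(q)={w : Ryw}. Then □q at y so ◇□q at x, so □◇q at x, so ◇q at z, giving w with Rzw and Ryw.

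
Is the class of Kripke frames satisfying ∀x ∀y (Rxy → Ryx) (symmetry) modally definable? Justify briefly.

Definable; p → □◇p defines it

This is a Sahlqvist condition; the B axiom p → □◇p defines it.
Suppose p→□◇p is valid. Take Rxy and set V(p)={x}. Then p at x, so □◇p at x, so ◇p at y, so some z with Ryz has p; z=x, i.e. Ryx.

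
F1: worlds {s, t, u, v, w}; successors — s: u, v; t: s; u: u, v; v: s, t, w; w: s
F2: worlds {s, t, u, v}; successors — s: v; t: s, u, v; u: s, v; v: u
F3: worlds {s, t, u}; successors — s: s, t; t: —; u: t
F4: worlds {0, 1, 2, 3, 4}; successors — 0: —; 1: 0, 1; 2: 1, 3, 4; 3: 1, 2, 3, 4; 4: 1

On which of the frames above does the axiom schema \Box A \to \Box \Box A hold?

F3

Frame correspondent (Sahlqvist): \forall x \forall y \forall z (Rxy \wedge Ryz \to Rxz) — i.e. transitivity.
F1: fails — Ruv and Rvw but not Ruw.
F2: fails — Ruv and Rvu but not Ruu.
F3: holds.
F4: fails — R31 and R10 but not R30.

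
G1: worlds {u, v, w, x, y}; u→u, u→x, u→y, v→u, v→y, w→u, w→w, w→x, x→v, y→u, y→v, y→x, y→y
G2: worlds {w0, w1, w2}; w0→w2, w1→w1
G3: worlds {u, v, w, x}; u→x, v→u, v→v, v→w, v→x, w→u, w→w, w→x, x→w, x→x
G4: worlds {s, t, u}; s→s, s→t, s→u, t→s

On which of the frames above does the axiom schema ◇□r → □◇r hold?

Frame correspondent (Sahlqvist): ∀x ∀y ∀z (Rxy ∧ Rxz → ∃w (Ryw ∧ Rzw)) — i.e. convergence.
G1: fails — Ruu and Rux but u and x have no common successor.
G2: fails — Rw0w2 and Rw0w2 but w2 and w2 have no common successor.
G3: holds.
G4: fails — Rsu and Rsu but u and u have no common successor.

G3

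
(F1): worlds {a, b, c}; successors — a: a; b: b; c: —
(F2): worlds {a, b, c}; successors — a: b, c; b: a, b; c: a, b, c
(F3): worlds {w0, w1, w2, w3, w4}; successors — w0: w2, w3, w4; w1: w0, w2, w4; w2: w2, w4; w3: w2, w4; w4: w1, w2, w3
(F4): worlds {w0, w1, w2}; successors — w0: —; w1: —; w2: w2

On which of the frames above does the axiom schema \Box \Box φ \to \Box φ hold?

(F1), (F2), (F4)

Frame correspondent (Sahlqvist): \forall x \forall y (Rxy \to \exists z (Rxz \wedge Rzy)) — i.e. density.
(F1): satisfies the condition.
(F2): satisfies the condition.
(F3): fails — Rw1w0 but no z with Rw1z and Rzw0.
(F4): satisfies the condition.
Valid on: (F1), (F2), (F4).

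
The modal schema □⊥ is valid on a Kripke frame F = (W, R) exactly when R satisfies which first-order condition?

emptiness of R: ∀x ∀y ¬Rxy

This is the Ver axiom.
It corresponds to emptiness of R: ∀x ∀y ¬Rxy.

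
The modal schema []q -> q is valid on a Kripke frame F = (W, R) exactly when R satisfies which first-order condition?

Suppose □q→q is valid. At any x set V(q)={w : Rxw}. Then □q holds at x, so q holds at x, i.e. Rxx.

reflexivity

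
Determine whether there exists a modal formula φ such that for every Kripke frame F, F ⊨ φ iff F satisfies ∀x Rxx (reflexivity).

Yes: it is reflexivity, defined by the T schema □q → q.
Suppose □q→q is valid. At any x set V(q)={w : Rxw}. Then □q holds at x, so q holds at x, i.e. Rxx.

Definable; □q → q defines it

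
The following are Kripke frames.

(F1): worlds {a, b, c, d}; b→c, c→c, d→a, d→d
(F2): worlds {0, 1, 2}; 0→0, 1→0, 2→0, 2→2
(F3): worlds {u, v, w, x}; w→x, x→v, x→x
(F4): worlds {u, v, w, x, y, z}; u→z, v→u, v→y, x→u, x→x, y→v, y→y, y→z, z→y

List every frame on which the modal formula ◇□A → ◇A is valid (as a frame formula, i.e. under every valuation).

The schema corresponds to a generalized confluence (Geach) condition: ∀x ∀y (xRy → ∃w (yRw ∧ xRw)).
(F1): fails — dRa but no w with aRw and dRw.
(F2): holds.
(F3): fails — xRv but no t with vRt and xRt.
(F4): fails — uRz but no t with zRt and uRt.
Valid on: (F2).

(F2)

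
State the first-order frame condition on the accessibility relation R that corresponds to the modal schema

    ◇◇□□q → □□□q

This is a Sahlqvist (Geach-type) schema ◇^2□^2q → □^3◇^0q.
Minimal-valuation argument: fix x; take any y with xR^2y and any z with xR^3z. Set V(q) to the set of worlds R-reachable from y in exactly 2 steps. Then □^2q holds at y, so the antecedent holds at x; validity forces ◇^0q at z, giving a w with zR^0w and yR^2w.
First-order correspondent: ∀x ∀y ∀z ((xR²y ∧ xR³z) → ∃w (yR²w ∧ z = w)).

∀x ∀y ∀z ((xR²y ∧ xR³z) → ∃w (yR²w ∧ z = w))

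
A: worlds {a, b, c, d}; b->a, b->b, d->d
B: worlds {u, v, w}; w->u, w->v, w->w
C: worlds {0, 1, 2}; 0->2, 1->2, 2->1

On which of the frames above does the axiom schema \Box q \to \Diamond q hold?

C

The schema corresponds to seriality: \forall x \exists y Rxy.
A: fails — world a has no successor.
B: fails — world u has no successor.
C: condition met.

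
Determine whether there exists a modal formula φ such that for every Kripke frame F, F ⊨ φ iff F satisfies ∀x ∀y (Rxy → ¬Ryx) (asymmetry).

No

Modal frame validity is preserved under surjective bounded morphisms.
The 4-cycle (worlds a,b,c,d with a→b→c→d→a) is asymmetric. Mapping every world to a single reflexive point • is a surjective bounded morphism, and the reflexive point is not asymmetric (R•• but asymmetry requires ¬R••).
Hence asymmetry is not modally definable.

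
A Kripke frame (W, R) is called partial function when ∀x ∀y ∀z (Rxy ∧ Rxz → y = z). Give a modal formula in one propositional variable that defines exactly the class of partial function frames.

A defining formula is ◇p → □p (the CD axiom).
Suppose ◇p→□p is valid. Take Rxy, Rxz and set V(p)={y}. Then ◇p at x, so □p at x, so p at z, i.e. z=y.

◇p → □p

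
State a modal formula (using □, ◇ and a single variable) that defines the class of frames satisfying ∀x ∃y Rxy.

This is seriality; the standard corresponding axiom is D: □r → ◇r.
Suppose □r→◇r is valid. At any x set V(r)=W. Then □r at x, so ◇r at x, so x has a successor.

□r → ◇r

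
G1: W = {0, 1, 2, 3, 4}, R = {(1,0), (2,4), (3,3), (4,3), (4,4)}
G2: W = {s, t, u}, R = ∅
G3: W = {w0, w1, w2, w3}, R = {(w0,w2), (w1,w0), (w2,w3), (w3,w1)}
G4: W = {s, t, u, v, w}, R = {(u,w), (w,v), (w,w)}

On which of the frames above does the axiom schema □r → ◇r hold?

This is the axiom for seriality; its first-order frame correspondent is ∀x ∃y Rxy.
G1: fails — world 0 has no successor.
G2: fails — world s has no successor.
G3: condition met.
G4: fails — world s has no successor.
Valid on: G3.

G3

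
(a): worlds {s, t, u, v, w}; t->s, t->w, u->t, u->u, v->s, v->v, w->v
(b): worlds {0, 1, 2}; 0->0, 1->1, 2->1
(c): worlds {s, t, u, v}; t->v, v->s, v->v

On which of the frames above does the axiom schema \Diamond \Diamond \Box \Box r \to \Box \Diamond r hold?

This is the axiom for a generalized confluence (Geach) condition; its first-order frame correspondent is \forall x \forall y \forall z ((x R^2 y \wedge xRz) \to \exists w (y R^2 w \wedge zRw)).
(a): fails — tR²v, tRs but no w* with vR²w* and sRw*.
(b): satisfies the condition.
(c): fails — tR²s, tRv but no w with sR²w and vRw.
Valid on: (b).

(b)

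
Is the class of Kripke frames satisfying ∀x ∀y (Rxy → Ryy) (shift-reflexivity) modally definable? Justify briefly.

Yes: it is shift-reflexivity, defined by the T□ schema □(□r → r).
Suppose □(□r→r) is valid. Take Rxy and set V(r)={w : Ryw}. Then at y, □r holds; since □(□r→r) at x, □r→r at y, so r at y, i.e. Ryy.

Yes — defined by □(□r → r)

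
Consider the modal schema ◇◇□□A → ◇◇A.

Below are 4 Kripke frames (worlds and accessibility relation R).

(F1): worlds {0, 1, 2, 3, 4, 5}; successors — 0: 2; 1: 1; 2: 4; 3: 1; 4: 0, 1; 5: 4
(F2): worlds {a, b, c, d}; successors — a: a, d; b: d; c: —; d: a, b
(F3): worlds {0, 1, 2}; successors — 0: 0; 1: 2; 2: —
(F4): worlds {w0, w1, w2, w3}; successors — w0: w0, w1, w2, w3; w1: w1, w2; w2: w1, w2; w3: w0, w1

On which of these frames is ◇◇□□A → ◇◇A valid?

(F2), (F3), (F4)

Frame correspondent (Sahlqvist): ∀x ∀y (xR²y → ∃w (yR²w ∧ xR²w)) — i.e. a generalized confluence (Geach) condition.
(F1): fails — 0R²4 but no w with 4R²w and 0R²w.
(F2): holds.
(F3): holds.
(F4): holds.
Valid on: (F2), (F3), (F4).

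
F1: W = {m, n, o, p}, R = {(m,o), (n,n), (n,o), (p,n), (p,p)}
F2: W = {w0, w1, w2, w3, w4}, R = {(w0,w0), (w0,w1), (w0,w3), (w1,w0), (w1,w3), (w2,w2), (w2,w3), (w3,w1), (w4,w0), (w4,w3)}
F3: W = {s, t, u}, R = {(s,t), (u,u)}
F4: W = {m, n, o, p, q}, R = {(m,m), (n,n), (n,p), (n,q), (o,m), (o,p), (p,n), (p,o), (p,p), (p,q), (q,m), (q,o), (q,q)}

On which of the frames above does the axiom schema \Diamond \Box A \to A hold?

Frame correspondent (Sahlqvist): \forall x \forall y (Rxy \to Ryx) — i.e. symmetry.
F1: fails — Rpn but not Rnp.
F2: fails — Rw4w0 but not Rw0w4.
F3: fails — Rst but not Rts.
F4: fails — Rom but not Rmo.
Valid on no frame.

none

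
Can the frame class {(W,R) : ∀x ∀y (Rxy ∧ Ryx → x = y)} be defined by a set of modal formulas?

No — not modally definable

Any modally definable frame class is closed under surjective bounded morphisms.
The 8-cycle (worlds s,t,u,v,w,x,y,z with s→t→u→v→w→x→y→z→s) is antisymmetric. Sending even-indexed worlds to • and odd-indexed worlds to ∘ is a surjective bounded morphism onto the two-world frame with •↔∘, which is not antisymmetric.
Hence antisymmetry is not modally definable.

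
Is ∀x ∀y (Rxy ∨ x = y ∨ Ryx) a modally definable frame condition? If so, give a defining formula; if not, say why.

Modal frame validity is preserved under disjoint unions.
Take 3 disjoint single-world reflexive frames: each is trivially connected, but their disjoint union has 3 worlds with no edge between distinct components, so it is not connected.
So no modal formula (or set of formulas) defines exactly the connected frames.

Not definable by any modal formula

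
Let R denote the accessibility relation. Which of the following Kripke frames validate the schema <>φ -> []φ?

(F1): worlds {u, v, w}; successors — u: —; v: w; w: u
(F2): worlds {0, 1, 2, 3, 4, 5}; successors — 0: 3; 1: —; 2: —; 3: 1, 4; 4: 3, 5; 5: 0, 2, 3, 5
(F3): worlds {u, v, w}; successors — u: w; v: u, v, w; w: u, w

The schema corresponds to partial functionality: forall x forall y forall z (Rxy & Rxz -> y = z).
(F1): satisfies the condition.
(F2): fails — 3 sees both 1 and 4.
(F3): fails — v sees both u and v.

(F1)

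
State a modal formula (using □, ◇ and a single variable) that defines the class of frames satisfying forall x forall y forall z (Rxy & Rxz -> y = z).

The condition is partial functionality. The CD schema ◇r → □r defines it.
Suppose ◇r→□r is valid. Take Rxy, Rxz and set V(r)={y}. Then ◇r at x, so □r at x, so r at z, i.e. z=y.

◇r → □r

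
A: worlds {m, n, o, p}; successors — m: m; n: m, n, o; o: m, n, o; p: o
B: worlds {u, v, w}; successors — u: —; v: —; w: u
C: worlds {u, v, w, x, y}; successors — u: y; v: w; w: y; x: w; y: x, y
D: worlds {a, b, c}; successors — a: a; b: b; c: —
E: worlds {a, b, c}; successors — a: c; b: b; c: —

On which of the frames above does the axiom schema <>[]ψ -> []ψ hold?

D

Frame correspondent (Sahlqvist): forall x forall y forall z (Rxy & Rxz -> Ryz) — i.e. the Euclidean property.
A: fails — Rnm and Rnn but not Rmn.
B: fails — Rwu and Rwu but not Ruu.
C: fails — Rvw and Rvw but not Rww.
D: holds.
E: fails — Rac and Rac but not Rcc.
Valid on: D.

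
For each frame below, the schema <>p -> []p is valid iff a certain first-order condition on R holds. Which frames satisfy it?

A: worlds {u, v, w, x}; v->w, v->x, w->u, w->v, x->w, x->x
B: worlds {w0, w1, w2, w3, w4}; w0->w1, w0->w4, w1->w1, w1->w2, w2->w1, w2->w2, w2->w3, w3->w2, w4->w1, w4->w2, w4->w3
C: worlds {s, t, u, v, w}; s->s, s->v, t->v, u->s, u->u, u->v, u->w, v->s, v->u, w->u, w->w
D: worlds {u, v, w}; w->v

D

The schema corresponds to partial functionality: forall x forall y forall z (Rxy & Rxz -> y = z).
A: fails — v sees both w and x.
B: fails — w0 sees both w1 and w4.
C: fails — s sees both s and v.
D: holds.
Valid on: D.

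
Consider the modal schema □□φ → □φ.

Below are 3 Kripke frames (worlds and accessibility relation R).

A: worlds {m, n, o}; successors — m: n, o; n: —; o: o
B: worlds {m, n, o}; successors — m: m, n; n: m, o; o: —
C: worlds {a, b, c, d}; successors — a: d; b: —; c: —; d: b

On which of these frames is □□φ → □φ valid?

The schema corresponds to density: ∀x ∀y (Rxy → ∃z (Rxz ∧ Rzy)).
A: fails — Rmn but no z with Rmz and Rzn.
B: fails — Rno but no z with Rnz and Rzo.
C: fails — Rdb but no z with Rdz and Rzb.
Valid on no frame.

none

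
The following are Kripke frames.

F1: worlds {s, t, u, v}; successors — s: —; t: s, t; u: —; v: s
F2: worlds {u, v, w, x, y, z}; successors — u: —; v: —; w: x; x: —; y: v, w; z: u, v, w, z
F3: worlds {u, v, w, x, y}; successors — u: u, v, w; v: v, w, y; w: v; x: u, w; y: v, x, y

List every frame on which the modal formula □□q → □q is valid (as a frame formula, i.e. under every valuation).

F3

The schema corresponds to density: ∀x ∀y (Rxy → ∃z (Rxz ∧ Rzy)).
F1: fails — Rvs but no z with Rvz and Rzs.
F2: fails — Rwx but no t with Rwt and Rtx.
F3: satisfies the condition.
Valid on: F3.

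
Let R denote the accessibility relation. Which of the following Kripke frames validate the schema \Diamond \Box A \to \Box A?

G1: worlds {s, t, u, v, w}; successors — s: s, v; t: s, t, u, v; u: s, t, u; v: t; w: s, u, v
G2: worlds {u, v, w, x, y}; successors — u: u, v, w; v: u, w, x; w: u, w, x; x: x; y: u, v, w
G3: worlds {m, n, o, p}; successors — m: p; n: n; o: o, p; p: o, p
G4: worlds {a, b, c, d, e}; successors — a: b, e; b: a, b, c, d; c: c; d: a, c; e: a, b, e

G3

Frame correspondent (Sahlqvist): \forall x \forall y \forall z (Rxy \wedge Rxz \to Ryz) — i.e. the Euclidean property.
G1: fails — Rsv and Rsv but not Rvv.
G2: fails — Ruv and Ruv but not Rvv.
G3: satisfies the condition.
G4: fails — Rab and Rae but not Rbe.
Valid on: G3.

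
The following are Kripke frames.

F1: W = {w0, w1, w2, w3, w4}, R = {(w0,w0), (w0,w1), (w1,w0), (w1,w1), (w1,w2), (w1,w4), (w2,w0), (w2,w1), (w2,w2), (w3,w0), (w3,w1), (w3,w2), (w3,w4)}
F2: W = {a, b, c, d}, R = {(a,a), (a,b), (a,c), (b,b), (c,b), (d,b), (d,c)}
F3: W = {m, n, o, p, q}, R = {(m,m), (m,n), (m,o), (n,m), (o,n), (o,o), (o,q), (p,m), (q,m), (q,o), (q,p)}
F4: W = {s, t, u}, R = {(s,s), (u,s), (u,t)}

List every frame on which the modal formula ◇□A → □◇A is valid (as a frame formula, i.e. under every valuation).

F2

Frame correspondent (Sahlqvist): ∀x ∀y ∀z (Rxy ∧ Rxz → ∃w (Ryw ∧ Rzw)) — i.e. convergence.
F1: fails — Rw1w2 and Rw1w4 but w2 and w4 have no common successor.
F2: condition met.
F3: fails — Rmo and Rmn but o and n have no common successor.
F4: fails — Rus and Rut but s and t have no common successor.
Valid on: F2.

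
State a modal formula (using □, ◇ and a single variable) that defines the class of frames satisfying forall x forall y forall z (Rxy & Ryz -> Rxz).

□q → □□q

The condition is transitivity. The 4 schema □q → □□q defines it.
Suppose □q→□□q is valid. Take Rxy, Ryz and set V(q)={w : Rxw}. Then □q at x, so □□q at x, so □q at y, so q at z, i.e. Rxz.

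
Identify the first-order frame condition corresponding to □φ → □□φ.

Transitivity

Suppose □φ→□□φ is valid. Take Rxy, Ryz and set V(φ)={w : Rxw}. Then □φ at x, so □□φ at x, so □φ at y, so φ at z, i.e. Rxz.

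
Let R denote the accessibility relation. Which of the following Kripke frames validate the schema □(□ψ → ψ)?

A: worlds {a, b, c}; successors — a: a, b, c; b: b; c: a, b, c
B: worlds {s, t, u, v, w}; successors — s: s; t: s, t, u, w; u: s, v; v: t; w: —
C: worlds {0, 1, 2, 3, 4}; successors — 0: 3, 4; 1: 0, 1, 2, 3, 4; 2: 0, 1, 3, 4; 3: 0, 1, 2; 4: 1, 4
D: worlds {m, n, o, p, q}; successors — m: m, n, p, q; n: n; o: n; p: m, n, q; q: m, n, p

A

This is the axiom for shift-reflexivity; its first-order frame correspondent is ∀x ∀y (Rxy → Ryy).
A: condition met.
B: fails — Ruv but not Rvv.
C: fails — R10 but not R00.
D: fails — Rqp but not Rpp.
Valid on: A.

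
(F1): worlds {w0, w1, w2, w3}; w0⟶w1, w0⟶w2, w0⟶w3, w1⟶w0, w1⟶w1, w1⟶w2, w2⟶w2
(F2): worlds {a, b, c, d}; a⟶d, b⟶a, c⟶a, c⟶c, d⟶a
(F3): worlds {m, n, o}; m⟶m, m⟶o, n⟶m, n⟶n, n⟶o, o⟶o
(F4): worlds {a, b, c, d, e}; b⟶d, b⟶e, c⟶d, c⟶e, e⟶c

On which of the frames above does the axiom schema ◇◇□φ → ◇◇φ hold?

The schema corresponds to a generalized confluence (Geach) condition: ∀x ∀y (xR²y → ∃w (yRw ∧ xR²w)).
(F1): fails — w1R²w3 but no w with w3Rw and w1R²w.
(F2): fails — aR²a but no w with aRw and aR²w.
(F3): condition met.
(F4): fails — bR²c but no w with cRw and bR²w.

(F3)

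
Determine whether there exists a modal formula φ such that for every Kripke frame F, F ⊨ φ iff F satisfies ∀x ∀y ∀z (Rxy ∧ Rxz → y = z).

This is a Sahlqvist condition; the CD axiom ◇p → □p defines it.

Yes — defined by ◇p → □p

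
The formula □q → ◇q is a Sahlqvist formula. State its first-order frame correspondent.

seriality: ∀x ∃y Rxy

Suppose □q→◇q is valid. At any x set V(q)=W. Then □q at x, so ◇q at x, so x has a successor.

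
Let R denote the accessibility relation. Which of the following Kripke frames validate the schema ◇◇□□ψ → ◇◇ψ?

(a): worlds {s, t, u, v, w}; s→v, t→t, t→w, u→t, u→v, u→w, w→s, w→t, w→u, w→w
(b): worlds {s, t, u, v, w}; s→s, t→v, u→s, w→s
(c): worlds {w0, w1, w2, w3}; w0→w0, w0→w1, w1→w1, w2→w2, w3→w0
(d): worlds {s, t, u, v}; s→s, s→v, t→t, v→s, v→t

(b), (c), (d)

This is the axiom for a generalized confluence (Geach) condition; its first-order frame correspondent is ∀x ∀y (xR²y → ∃w (yR²w ∧ xR²w)).
(a): fails — tR²s but no w* with sR²w* and tR²w*.
(b): ✓.
(c): ✓.
(d): ✓.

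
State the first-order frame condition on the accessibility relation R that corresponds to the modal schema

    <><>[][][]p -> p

forall x forall y (x R^2 y -> exists w (y R^3 w & x = w))

This is a Sahlqvist (Geach-type) schema ◇^2□^3p → □^0◇^0p.
First-order correspondent: forall x forall y (x R^2 y -> exists w (y R^3 w & x = w)).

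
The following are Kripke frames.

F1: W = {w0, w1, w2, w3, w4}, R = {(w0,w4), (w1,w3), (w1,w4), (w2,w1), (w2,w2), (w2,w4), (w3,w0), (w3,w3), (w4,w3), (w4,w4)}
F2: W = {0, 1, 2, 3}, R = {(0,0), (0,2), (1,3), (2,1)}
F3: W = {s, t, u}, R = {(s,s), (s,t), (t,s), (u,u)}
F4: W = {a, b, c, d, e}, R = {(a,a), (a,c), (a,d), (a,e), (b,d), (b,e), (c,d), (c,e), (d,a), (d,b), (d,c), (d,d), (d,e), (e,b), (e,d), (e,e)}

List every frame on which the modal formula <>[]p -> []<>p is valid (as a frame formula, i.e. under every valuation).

F3, F4

This is the axiom for convergence; its first-order frame correspondent is forall x forall y forall z (Rxy & Rxz -> exists w (Ryw & Rzw)).
F1: fails — Rw3w0 and Rw3w3 but w0 and w3 have no common successor.
F2: fails — R00 and R02 but 0 and 2 have no common successor.
F3: condition met.
F4: condition met.
Valid on: F3, F4.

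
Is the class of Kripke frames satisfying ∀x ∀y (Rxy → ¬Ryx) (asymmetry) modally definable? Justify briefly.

Any modally definable frame class is closed under surjective bounded morphisms.
The 5-cycle (worlds s,t,u,v,w with s→t→u→v→w→s) is asymmetric. Mapping every world to a single reflexive point • is a surjective bounded morphism, and the reflexive point is not asymmetric (R•• but asymmetry requires ¬R••).
So no modal formula (or set of formulas) defines exactly the asymmetric frames.

Not definable by any modal formula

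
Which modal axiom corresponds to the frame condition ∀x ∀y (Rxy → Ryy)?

The condition is shift-reflexivity. The T□ schema □(□q → q) defines it.
Suppose □(□q→q) is valid. Take Rxy and set V(q)={w : Ryw}. Then at y, □q holds; since □(□q→q) at x, □q→q at y, so q at y, i.e. Ryy.

□(□q → q)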